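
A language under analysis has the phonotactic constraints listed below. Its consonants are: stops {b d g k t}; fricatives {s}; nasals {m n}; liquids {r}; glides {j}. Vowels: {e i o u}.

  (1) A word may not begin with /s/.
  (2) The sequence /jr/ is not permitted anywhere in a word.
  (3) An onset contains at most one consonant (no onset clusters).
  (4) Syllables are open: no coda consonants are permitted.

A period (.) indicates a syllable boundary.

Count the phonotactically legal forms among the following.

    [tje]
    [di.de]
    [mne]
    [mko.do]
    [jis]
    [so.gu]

[tje] — violates constraint 3: syllable 1 onset /tj/ has 2 consonants (> 1) → phonotactically illegal
[di.de] — σ1 onset /d/, coda /∅/ ok; σ2 onset /d/, coda /∅/ ok → phonotactically legal
[mne] — violates constraint 3: syllable 1 onset /mn/ has 2 consonants (> 1) → phonotactically illegal
[mko.do] — violates constraint 3: syllable 1 onset /mk/ has 2 consonants (> 1) → phonotactically illegal
[jis] — violates constraint 4: syllable 1 coda /s/ has 1 consonant (> 0) → phonotactically illegal
[so.gu] — violates constraint 1: word begins with /s/ → phonotactically illegal
Phonotactically legal: [di.de] → 1.

1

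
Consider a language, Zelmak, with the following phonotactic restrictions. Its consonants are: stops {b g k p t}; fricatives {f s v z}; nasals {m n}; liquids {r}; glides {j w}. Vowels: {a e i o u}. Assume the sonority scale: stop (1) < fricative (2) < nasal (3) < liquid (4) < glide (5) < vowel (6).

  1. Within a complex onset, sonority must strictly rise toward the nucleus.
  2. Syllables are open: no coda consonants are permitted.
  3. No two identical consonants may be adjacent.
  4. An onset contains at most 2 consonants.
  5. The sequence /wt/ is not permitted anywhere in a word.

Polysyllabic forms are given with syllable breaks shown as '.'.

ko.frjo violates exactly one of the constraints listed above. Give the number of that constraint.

4

ko.frjo: syllable 2 onset /frj/ has 3 consonants (> 2).
This is a violation of constraint 4: "An onset contains at most 2 consonants."
The remaining constraints (1, 2, 3, 5) are satisfied.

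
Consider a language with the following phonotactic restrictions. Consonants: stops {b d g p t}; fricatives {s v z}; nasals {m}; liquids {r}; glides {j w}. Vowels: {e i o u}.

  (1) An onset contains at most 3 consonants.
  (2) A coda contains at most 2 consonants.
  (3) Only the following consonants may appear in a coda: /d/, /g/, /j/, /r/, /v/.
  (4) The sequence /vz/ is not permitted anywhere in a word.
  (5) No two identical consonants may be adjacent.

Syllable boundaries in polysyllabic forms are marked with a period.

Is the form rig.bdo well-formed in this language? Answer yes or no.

yes

rig.bdo — σ1 onset /r/, coda /g/ ok; σ2 onset /bd/ (2C), coda /∅/ ok → well-formed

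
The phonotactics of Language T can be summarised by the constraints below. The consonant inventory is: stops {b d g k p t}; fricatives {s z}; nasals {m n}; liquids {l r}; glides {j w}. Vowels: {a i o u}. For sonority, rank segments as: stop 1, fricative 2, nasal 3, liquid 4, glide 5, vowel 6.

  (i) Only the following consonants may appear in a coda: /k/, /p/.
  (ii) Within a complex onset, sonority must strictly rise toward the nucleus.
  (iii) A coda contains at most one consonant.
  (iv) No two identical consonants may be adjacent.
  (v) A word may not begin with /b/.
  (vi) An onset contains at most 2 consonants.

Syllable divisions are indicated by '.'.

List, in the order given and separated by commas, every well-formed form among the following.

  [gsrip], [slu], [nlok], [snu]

[slu], [nlok], [snu]

[gsrip] — violates constraint (vi): syllable 1 onset /gsr/ has 3 consonants (> 2) → ill-formed
[slu] — σ1 onset /sl/ (2→4 rises), coda /∅/ ok → well-formed
[nlok] — σ1 onset /nl/ (3→4 rises), coda /k/ ok → well-formed
[snu] — σ1 onset /sn/ (2→3 rises), coda /∅/ ok → well-formed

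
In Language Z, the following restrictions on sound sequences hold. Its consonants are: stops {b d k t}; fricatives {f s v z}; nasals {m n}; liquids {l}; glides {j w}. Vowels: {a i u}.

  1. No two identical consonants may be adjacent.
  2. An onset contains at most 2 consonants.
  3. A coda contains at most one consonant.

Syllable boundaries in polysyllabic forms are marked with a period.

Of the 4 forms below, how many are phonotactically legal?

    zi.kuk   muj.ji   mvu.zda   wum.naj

3

zi.kuk — σ1 onset /z/, coda /∅/ ok; σ2 onset /k/, coda /k/ ok → phonotactically legal
muj.ji — violates constraint 1: adjacent identical consonants /jj/ → phonotactically illegal
mvu.zda — σ1 onset /mv/ (2C), coda /∅/ ok; σ2 onset /zd/ (2C), coda /∅/ ok → phonotactically legal
wum.naj — σ1 onset /w/, coda /m/ ok; σ2 onset /n/, coda /j/ ok → phonotactically legal
Phonotactically legal: zi.kuk, mvu.zda, wum.naj → 3.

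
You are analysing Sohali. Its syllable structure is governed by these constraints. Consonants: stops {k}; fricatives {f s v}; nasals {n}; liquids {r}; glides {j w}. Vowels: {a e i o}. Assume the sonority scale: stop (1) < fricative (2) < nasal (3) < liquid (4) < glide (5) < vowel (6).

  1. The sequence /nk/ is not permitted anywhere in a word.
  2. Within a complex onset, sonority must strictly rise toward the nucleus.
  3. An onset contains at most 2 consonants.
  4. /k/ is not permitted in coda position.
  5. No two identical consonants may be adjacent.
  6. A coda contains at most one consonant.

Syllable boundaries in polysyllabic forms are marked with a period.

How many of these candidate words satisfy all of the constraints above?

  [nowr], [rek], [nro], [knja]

[nowr] — violates constraint 6: syllable 1 coda /wr/ has 2 consonants (> 1) → phonotactically illegal
[rek] — violates constraint 4: syllable 1 coda contains /k/ → phonotactically illegal
[nro] — σ1 onset /nr/ (3→4 rises), coda /∅/ ok → phonotactically legal
[knja] — violates constraint 3: syllable 1 onset /knj/ has 3 consonants (> 2) → phonotactically illegal
Phonotactically legal: [nro] → 1.

1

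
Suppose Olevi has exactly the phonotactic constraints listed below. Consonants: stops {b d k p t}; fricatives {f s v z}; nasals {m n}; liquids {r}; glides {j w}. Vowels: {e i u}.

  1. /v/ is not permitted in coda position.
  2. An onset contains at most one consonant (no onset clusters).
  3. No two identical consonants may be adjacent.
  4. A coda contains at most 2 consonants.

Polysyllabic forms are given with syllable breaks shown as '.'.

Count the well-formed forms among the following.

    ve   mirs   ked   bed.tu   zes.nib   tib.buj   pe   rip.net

7

ve — σ1 onset /v/, coda /∅/ ok → well-formed
mirs — σ1 onset /m/, coda /rs/ (2C) ok → well-formed
ked — σ1 onset /k/, coda /d/ ok → well-formed
bed.tu — σ1 onset /b/, coda /d/ ok; σ2 onset /t/, coda /∅/ ok → well-formed
zes.nib — σ1 onset /z/, coda /s/ ok; σ2 onset /n/, coda /b/ ok → well-formed
tib.buj — violates constraint 3: adjacent identical consonants /bb/ → ill-formed
pe — σ1 onset /p/, coda /∅/ ok → well-formed
rip.net — σ1 onset /r/, coda /p/ ok; σ2 onset /n/, coda /t/ ok → well-formed
Well-formed: ve, mirs, ked, bed.tu, zes.nib, pe, rip.net → 7.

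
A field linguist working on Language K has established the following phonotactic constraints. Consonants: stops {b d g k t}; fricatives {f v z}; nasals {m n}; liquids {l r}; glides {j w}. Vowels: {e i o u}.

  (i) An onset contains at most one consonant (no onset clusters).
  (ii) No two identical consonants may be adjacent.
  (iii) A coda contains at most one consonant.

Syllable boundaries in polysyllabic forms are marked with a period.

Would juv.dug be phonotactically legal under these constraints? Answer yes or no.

juv.dug — σ1 onset /j/, coda /v/ ok; σ2 onset /d/, coda /g/ ok → phonotactically legal

yes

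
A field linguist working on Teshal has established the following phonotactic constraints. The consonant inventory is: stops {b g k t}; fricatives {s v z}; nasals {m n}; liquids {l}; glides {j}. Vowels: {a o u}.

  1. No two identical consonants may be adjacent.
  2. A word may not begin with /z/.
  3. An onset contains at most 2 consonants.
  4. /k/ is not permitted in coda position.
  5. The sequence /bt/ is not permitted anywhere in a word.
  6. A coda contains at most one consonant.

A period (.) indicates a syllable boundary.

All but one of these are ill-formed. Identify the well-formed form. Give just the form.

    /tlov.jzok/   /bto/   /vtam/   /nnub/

/tlov.jzok/ — violates constraint 4: syllable 2 coda contains /k/ → ill-formed
/bto/ — violates constraint 5: contains banned sequence /bt/ → ill-formed
/vtam/ — σ1 onset /vt/ (2C), coda /m/ ok → well-formed
/nnub/ — violates constraint 1: adjacent identical consonants /nn/ → ill-formed

/vtam/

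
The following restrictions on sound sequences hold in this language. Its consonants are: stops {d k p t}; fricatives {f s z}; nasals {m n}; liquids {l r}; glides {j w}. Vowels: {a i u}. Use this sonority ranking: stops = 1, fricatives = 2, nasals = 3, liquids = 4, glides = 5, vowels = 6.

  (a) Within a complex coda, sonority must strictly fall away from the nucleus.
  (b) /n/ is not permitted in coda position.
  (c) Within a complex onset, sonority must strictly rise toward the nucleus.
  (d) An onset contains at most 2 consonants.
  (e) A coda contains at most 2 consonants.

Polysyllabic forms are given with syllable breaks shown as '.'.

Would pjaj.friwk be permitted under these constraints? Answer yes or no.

pjaj.friwk — σ1 onset /pj/ (1→5 rises), coda /j/ ok; σ2 onset /fr/ (2→4 rises), coda /wk/ (5→1 falls) ok → permitted

yes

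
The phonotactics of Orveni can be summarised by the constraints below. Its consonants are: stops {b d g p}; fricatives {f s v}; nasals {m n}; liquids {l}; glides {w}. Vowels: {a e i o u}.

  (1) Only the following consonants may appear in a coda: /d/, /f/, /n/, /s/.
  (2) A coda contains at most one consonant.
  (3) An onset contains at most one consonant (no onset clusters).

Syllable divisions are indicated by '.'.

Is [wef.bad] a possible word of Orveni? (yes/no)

yes

[wef.bad] — σ1 onset /w/, coda /f/ ok; σ2 onset /b/, coda /d/ ok → well-formed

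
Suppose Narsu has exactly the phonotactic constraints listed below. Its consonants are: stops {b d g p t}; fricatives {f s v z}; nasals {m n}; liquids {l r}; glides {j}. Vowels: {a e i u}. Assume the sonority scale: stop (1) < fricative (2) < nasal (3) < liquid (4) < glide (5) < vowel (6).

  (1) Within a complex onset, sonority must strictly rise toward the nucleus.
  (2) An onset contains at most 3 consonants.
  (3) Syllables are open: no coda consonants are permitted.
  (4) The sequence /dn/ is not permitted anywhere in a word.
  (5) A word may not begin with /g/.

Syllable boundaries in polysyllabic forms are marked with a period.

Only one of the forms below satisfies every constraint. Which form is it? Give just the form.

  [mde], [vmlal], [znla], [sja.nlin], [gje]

[mde] — violates constraint 1: syllable 1 onset /md/: /m/ (nasal, 3) → /d/ (stop, 1) does not rise → not permitted
[vmlal] — violates constraint 3: syllable 1 coda /l/ has 1 consonant (> 0) → not permitted
[znla] — σ1 onset /znl/ (2→3→4 rises), coda /∅/ ok → permitted
[sja.nlin] — violates constraint 3: syllable 2 coda /n/ has 1 consonant (> 0) → not permitted
[gje] — violates constraint 5: word begins with /g/ → not permitted

[znla]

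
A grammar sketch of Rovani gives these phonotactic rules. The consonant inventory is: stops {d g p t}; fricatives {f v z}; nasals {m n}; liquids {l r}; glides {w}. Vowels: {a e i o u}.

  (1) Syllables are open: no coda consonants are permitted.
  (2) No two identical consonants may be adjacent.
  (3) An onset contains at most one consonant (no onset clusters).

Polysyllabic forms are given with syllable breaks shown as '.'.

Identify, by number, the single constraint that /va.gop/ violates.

1

/va.gop/: syllable 2 coda /p/ has 1 consonant (> 0).
This is a violation of constraint 1: "Syllables are open: no coda consonants are permitted."
The remaining constraints (2, 3) are satisfied.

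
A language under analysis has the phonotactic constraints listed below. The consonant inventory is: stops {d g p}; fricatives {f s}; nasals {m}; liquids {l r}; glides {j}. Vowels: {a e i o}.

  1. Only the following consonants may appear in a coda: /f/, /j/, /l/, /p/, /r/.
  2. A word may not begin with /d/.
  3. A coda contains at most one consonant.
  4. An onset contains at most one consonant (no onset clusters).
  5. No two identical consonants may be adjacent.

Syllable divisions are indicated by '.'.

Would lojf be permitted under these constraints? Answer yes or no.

no

lojf — violates constraint 3: syllable 1 coda /jf/ has 2 consonants (> 1) → not permitted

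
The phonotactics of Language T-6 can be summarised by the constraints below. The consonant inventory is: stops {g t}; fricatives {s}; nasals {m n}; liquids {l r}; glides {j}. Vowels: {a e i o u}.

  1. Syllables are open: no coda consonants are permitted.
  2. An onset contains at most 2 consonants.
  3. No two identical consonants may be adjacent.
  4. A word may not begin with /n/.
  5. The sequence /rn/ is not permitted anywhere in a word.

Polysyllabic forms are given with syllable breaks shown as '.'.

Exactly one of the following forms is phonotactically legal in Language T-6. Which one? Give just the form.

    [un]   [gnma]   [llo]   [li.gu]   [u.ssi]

[un] — violates constraint 1: syllable 1 coda /n/ has 1 consonant (> 0) → phonotactically illegal
[gnma] — violates constraint 2: syllable 1 onset /gnm/ has 3 consonants (> 2) → phonotactically illegal
[llo] — violates constraint 3: adjacent identical consonants /ll/ → phonotactically illegal
[li.gu] — σ1 onset /l/, coda /∅/ ok; σ2 onset /g/, coda /∅/ ok → phonotactically legal
[u.ssi] — violates constraint 3: adjacent identical consonants /ss/ → phonotactically illegal

[li.gu]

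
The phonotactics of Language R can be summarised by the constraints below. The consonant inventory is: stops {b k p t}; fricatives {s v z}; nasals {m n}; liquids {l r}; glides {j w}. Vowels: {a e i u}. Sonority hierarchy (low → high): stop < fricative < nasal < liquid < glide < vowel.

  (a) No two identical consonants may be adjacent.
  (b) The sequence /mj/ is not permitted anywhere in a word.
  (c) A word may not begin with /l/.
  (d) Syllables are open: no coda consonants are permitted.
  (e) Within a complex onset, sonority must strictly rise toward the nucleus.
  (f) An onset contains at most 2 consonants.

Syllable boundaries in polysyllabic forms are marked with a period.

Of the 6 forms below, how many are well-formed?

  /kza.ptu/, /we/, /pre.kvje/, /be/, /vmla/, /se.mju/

2

/kza.ptu/ — violates constraint (e): syllable 2 onset /pt/: /p/ (stop, 1) → /t/ (stop, 1) does not rise → ill-formed
/we/ — σ1 onset /w/, coda /∅/ ok → well-formed
/pre.kvje/ — violates constraint (f): syllable 2 onset /kvj/ has 3 consonants (> 2) → ill-formed
/be/ — σ1 onset /b/, coda /∅/ ok → well-formed
/vmla/ — violates constraint (f): syllable 1 onset /vml/ has 3 consonants (> 2) → ill-formed
/se.mju/ — violates constraint (b): contains banned sequence /mj/ → ill-formed
Well-formed: /we/, /be/ → 2.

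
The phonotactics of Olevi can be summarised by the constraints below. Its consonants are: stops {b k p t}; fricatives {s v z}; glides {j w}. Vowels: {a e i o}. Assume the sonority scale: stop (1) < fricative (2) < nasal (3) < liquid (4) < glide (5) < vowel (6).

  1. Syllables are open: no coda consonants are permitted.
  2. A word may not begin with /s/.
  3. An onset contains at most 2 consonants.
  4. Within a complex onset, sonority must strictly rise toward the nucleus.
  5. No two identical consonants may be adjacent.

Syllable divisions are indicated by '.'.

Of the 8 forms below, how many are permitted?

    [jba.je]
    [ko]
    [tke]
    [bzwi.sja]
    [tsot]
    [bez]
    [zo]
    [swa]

[jba.je] — violates constraint 4: syllable 1 onset /jb/: /j/ (glide, 5) → /b/ (stop, 1) does not rise → not permitted
[ko] — σ1 onset /k/, coda /∅/ ok → permitted
[tke] — violates constraint 4: syllable 1 onset /tk/: /t/ (stop, 1) → /k/ (stop, 1) does not rise → not permitted
[bzwi.sja] — violates constraint 3: syllable 1 onset /bzw/ has 3 consonants (> 2) → not permitted
[tsot] — violates constraint 1: syllable 1 coda /t/ has 1 consonant (> 0) → not permitted
[bez] — violates constraint 1: syllable 1 coda /z/ has 1 consonant (> 0) → not permitted
[zo] — σ1 onset /z/, coda /∅/ ok → permitted
[swa] — violates constraint 2: word begins with /s/ → not permitted
Permitted: [ko], [zo] → 2.

2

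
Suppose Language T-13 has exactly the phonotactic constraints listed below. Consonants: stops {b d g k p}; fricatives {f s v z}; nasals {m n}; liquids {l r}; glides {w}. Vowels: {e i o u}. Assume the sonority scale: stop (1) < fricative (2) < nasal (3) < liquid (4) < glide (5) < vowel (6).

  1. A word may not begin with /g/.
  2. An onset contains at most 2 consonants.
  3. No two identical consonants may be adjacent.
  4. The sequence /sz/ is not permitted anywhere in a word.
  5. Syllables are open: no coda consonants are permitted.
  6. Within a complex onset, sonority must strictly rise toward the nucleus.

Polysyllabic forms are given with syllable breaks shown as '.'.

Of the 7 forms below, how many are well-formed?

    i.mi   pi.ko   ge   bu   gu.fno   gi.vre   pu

i.mi — σ1 onset /∅/, coda /∅/ ok; σ2 onset /m/, coda /∅/ ok → well-formed
pi.ko — σ1 onset /p/, coda /∅/ ok; σ2 onset /k/, coda /∅/ ok → well-formed
ge — violates constraint 1: word begins with /g/ → ill-formed
bu — σ1 onset /b/, coda /∅/ ok → well-formed
gu.fno — violates constraint 1: word begins with /g/ → ill-formed
gi.vre — violates constraint 1: word begins with /g/ → ill-formed
pu — σ1 onset /p/, coda /∅/ ok → well-formed
Well-formed: i.mi, pi.ko, bu, pu → 4.

4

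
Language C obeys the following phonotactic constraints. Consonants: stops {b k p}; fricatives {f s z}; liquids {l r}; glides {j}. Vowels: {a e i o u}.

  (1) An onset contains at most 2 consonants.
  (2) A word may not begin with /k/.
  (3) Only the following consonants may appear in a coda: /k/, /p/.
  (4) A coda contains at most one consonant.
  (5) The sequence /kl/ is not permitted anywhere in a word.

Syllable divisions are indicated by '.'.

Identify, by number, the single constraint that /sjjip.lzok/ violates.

1

/sjjip.lzok/: syllable 1 onset /sjj/ has 3 consonants (> 2).
This is a violation of constraint 1: "An onset contains at most 2 consonants."
The remaining constraints (2, 3, 4, 5) are satisfied.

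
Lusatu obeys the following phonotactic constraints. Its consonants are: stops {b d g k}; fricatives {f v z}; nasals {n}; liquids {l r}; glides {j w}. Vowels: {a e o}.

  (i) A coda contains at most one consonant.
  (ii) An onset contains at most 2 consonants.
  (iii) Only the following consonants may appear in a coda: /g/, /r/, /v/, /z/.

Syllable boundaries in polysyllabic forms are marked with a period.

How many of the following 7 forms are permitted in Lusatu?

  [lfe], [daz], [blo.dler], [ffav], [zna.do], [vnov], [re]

[lfe] — σ1 onset /lf/ (2C), coda /∅/ ok → permitted
[daz] — σ1 onset /d/, coda /z/ ok → permitted
[blo.dler] — σ1 onset /bl/ (2C), coda /∅/ ok; σ2 onset /dl/ (2C), coda /r/ ok → permitted
[ffav] — σ1 onset /ff/ (2C), coda /v/ ok → permitted
[zna.do] — σ1 onset /zn/ (2C), coda /∅/ ok; σ2 onset /d/, coda /∅/ ok → permitted
[vnov] — σ1 onset /vn/ (2C), coda /v/ ok → permitted
[re] — σ1 onset /r/, coda /∅/ ok → permitted
Permitted: [lfe], [daz], [blo.dler], [ffav], [zna.do], [vnov], [re] → 7.

7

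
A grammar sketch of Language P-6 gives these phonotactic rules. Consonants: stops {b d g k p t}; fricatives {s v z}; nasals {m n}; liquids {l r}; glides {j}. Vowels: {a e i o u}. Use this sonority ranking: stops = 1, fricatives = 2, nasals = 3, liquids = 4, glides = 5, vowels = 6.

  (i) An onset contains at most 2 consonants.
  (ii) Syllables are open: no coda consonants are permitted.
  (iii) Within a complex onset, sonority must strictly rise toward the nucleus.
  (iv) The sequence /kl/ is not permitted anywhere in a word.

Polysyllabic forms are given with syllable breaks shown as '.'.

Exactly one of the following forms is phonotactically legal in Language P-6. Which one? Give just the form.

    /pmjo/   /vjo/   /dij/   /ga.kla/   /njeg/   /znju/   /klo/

/pmjo/ — violates constraint (i): syllable 1 onset /pmj/ has 3 consonants (> 2) → phonotactically illegal
/vjo/ — σ1 onset /vj/ (2→5 rises), coda /∅/ ok → phonotactically legal
/dij/ — violates constraint (ii): syllable 1 coda /j/ has 1 consonant (> 0) → phonotactically illegal
/ga.kla/ — violates constraint (iv): contains banned sequence /kl/ → phonotactically illegal
/njeg/ — violates constraint (ii): syllable 1 coda /g/ has 1 consonant (> 0) → phonotactically illegal
/znju/ — violates constraint (i): syllable 1 onset /znj/ has 3 consonants (> 2) → phonotactically illegal
/klo/ — violates constraint (iv): contains banned sequence /kl/ → phonotactically illegal

/vjo/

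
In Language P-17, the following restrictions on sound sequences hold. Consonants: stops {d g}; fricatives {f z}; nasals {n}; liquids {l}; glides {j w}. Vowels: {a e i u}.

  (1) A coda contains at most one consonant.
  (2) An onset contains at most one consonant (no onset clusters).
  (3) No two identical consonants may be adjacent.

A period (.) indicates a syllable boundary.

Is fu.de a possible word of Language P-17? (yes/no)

yes

fu.de — σ1 onset /f/, coda /∅/ ok; σ2 onset /d/, coda /∅/ ok → phonotactically legal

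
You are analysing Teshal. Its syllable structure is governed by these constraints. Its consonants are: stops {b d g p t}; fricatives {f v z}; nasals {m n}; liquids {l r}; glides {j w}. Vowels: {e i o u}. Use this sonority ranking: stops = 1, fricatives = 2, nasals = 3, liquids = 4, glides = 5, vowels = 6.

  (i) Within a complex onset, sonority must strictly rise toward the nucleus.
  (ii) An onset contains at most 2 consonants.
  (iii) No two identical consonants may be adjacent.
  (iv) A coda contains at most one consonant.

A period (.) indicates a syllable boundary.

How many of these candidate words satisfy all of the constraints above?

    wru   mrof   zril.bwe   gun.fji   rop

wru — violates constraint (i): syllable 1 onset /wr/: /w/ (glide, 5) → /r/ (liquid, 4) does not rise → phonotactically illegal
mrof — σ1 onset /mr/ (3→4 rises), coda /f/ ok → phonotactically legal
zril.bwe — σ1 onset /zr/ (2→4 rises), coda /l/ ok; σ2 onset /bw/ (1→5 rises), coda /∅/ ok → phonotactically legal
gun.fji — σ1 onset /g/, coda /n/ ok; σ2 onset /fj/ (2→5 rises), coda /∅/ ok → phonotactically legal
rop — σ1 onset /r/, coda /p/ ok → phonotactically legal
Phonotactically legal: mrof, zril.bwe, gun.fji, rop → 4.

4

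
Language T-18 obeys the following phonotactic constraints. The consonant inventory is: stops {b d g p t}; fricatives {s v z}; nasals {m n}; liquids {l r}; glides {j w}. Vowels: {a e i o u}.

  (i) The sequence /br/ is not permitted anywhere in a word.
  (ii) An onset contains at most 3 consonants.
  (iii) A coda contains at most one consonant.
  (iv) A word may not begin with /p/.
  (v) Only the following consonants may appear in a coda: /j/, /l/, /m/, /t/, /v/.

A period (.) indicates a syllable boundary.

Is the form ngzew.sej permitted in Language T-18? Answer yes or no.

ngzew.sej — violates constraint (v): syllable 1 coda contains /w/, which is not a licensed coda consonant → not permitted

no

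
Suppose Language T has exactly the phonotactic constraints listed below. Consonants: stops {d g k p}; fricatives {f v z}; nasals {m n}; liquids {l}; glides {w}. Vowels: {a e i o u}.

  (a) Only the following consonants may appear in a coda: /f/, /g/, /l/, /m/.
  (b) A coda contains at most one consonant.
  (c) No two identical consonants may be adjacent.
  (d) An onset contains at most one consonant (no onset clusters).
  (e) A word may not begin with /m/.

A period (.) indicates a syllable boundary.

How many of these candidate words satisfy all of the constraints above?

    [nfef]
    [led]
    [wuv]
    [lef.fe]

[nfef] — violates constraint (d): syllable 1 onset /nf/ has 2 consonants (> 1) → phonotactically illegal
[led] — violates constraint (a): syllable 1 coda contains /d/, which is not a licensed coda consonant → phonotactically illegal
[wuv] — violates constraint (a): syllable 1 coda contains /v/, which is not a licensed coda consonant → phonotactically illegal
[lef.fe] — violates constraint (c): adjacent identical consonants /ff/ → phonotactically illegal
No form is phonotactically legal → 0.

0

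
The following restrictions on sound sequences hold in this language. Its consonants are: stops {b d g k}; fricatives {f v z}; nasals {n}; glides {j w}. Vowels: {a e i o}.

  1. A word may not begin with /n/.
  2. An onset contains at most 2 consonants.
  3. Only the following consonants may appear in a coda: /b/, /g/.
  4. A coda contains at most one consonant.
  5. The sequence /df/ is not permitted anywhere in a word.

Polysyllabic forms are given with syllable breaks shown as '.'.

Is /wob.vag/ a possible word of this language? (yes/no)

/wob.vag/ — σ1 onset /w/, coda /b/ ok; σ2 onset /v/, coda /g/ ok → licit

yes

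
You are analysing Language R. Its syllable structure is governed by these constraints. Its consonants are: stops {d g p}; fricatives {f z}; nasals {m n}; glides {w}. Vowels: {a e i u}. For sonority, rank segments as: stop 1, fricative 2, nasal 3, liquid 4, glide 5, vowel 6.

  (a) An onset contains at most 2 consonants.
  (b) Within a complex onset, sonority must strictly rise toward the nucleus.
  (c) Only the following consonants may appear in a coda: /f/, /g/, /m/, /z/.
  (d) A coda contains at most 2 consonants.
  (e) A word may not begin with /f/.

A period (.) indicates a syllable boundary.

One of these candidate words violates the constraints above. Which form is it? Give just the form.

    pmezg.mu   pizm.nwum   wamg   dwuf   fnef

pmezg.mu — σ1 onset /pm/ (1→3 rises), coda /zg/ (2C) ok; σ2 onset /m/, coda /∅/ ok → phonotactically legal
pizm.nwum — σ1 onset /p/, coda /zm/ (2C) ok; σ2 onset /nw/ (3→5 rises), coda /m/ ok → phonotactically legal
wamg — σ1 onset /w/, coda /mg/ (2C) ok → phonotactically legal
dwuf — σ1 onset /dw/ (1→5 rises), coda /f/ ok → phonotactically legal
fnef — violates constraint (e): word begins with /f/ → phonotactically illegal

fnef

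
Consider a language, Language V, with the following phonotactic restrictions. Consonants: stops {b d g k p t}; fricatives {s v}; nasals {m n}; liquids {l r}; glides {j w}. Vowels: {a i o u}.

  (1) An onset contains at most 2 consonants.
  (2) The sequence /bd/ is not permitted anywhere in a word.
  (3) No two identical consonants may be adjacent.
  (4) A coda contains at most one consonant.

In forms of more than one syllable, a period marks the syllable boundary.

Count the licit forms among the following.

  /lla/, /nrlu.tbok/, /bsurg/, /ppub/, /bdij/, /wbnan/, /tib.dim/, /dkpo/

/lla/ — violates constraint 3: adjacent identical consonants /ll/ → illicit
/nrlu.tbok/ — violates constraint 1: syllable 1 onset /nrl/ has 3 consonants (> 2) → illicit
/bsurg/ — violates constraint 4: syllable 1 coda /rg/ has 2 consonants (> 1) → illicit
/ppub/ — violates constraint 3: adjacent identical consonants /pp/ → illicit
/bdij/ — violates constraint 2: contains banned sequence /bd/ → illicit
/wbnan/ — violates constraint 1: syllable 1 onset /wbn/ has 3 consonants (> 2) → illicit
/tib.dim/ — violates constraint 2: contains banned sequence /bd/ → illicit
/dkpo/ — violates constraint 1: syllable 1 onset /dkp/ has 3 consonants (> 2) → illicit
No form is licit → 0.

0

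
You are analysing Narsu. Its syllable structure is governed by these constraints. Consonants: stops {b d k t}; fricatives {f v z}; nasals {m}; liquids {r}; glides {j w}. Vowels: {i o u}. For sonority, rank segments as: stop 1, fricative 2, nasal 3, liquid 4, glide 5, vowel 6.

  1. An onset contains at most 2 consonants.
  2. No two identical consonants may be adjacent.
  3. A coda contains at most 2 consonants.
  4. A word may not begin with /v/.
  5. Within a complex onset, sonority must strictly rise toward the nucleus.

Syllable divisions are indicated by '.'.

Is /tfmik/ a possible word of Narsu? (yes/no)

/tfmik/ — violates constraint 1: syllable 1 onset /tfm/ has 3 consonants (> 2) → ill-formed

no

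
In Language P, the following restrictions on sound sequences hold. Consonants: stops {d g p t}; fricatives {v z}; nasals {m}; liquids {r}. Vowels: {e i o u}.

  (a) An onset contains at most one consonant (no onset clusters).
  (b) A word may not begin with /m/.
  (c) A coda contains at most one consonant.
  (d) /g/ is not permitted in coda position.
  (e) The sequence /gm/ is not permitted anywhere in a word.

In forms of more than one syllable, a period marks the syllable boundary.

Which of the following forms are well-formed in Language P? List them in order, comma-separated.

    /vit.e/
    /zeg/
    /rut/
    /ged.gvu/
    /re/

/vit.e/, /rut/, /re/

/vit.e/ — σ1 onset /v/, coda /t/ ok; σ2 onset /∅/, coda /∅/ ok → well-formed
/zeg/ — violates constraint (d): syllable 1 coda contains /g/ → ill-formed
/rut/ — σ1 onset /r/, coda /t/ ok → well-formed
/ged.gvu/ — violates constraint (a): syllable 2 onset /gv/ has 2 consonants (> 1) → ill-formed
/re/ — σ1 onset /r/, coda /∅/ ok → well-formed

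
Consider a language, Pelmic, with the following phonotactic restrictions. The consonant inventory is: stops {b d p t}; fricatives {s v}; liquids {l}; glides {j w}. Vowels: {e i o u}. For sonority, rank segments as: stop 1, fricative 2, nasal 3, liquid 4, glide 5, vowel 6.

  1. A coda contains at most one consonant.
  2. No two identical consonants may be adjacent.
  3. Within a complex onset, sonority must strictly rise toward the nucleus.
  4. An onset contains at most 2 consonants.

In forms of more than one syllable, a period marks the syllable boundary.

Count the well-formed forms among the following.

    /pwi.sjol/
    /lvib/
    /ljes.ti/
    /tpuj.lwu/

2

/pwi.sjol/ — σ1 onset /pw/ (1→5 rises), coda /∅/ ok; σ2 onset /sj/ (2→5 rises), coda /l/ ok → well-formed
/lvib/ — violates constraint 3: syllable 1 onset /lv/: /l/ (liquid, 4) → /v/ (fricative, 2) does not rise → ill-formed
/ljes.ti/ — σ1 onset /lj/ (4→5 rises), coda /s/ ok; σ2 onset /t/, coda /∅/ ok → well-formed
/tpuj.lwu/ — violates constraint 3: syllable 1 onset /tp/: /t/ (stop, 1) → /p/ (stop, 1) does not rise → ill-formed
Well-formed: /pwi.sjol/, /ljes.ti/ → 2.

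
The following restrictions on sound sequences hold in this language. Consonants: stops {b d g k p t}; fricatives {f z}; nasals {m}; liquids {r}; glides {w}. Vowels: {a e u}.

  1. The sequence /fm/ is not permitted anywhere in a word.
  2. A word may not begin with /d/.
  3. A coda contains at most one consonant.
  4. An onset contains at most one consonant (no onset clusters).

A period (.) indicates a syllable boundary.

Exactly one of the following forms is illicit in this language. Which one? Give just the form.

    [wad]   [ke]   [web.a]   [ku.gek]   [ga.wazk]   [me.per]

[ga.wazk]

[wad] — σ1 onset /w/, coda /d/ ok → licit
[ke] — σ1 onset /k/, coda /∅/ ok → licit
[web.a] — σ1 onset /w/, coda /b/ ok; σ2 onset /∅/, coda /∅/ ok → licit
[ku.gek] — σ1 onset /k/, coda /∅/ ok; σ2 onset /g/, coda /k/ ok → licit
[ga.wazk] — violates constraint 3: syllable 2 coda /zk/ has 2 consonants (> 1) → illicit
[me.per] — σ1 onset /m/, coda /∅/ ok; σ2 onset /p/, coda /r/ ok → licit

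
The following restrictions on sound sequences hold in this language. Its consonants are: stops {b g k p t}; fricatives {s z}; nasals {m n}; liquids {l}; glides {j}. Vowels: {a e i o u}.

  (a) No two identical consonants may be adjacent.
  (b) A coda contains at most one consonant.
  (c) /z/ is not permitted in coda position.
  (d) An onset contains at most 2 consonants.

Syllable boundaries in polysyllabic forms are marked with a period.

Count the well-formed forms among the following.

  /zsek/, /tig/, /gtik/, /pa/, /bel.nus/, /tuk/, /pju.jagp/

6

/zsek/ — σ1 onset /zs/ (2C), coda /k/ ok → well-formed
/tig/ — σ1 onset /t/, coda /g/ ok → well-formed
/gtik/ — σ1 onset /gt/ (2C), coda /k/ ok → well-formed
/pa/ — σ1 onset /p/, coda /∅/ ok → well-formed
/bel.nus/ — σ1 onset /b/, coda /l/ ok; σ2 onset /n/, coda /s/ ok → well-formed
/tuk/ — σ1 onset /t/, coda /k/ ok → well-formed
/pju.jagp/ — violates constraint (b): syllable 2 coda /gp/ has 2 consonants (> 1) → ill-formed
Well-formed: /zsek/, /tig/, /gtik/, /pa/, /bel.nus/, /tuk/ → 6.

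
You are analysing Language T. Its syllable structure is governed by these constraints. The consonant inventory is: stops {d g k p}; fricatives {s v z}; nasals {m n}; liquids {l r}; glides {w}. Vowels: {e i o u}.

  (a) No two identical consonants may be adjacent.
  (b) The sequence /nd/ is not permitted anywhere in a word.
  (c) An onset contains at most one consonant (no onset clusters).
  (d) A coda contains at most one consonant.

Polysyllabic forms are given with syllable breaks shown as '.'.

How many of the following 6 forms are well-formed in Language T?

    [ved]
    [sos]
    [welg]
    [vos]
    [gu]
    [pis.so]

4

[ved] — σ1 onset /v/, coda /d/ ok → well-formed
[sos] — σ1 onset /s/, coda /s/ ok → well-formed
[welg] — violates constraint (d): syllable 1 coda /lg/ has 2 consonants (> 1) → ill-formed
[vos] — σ1 onset /v/, coda /s/ ok → well-formed
[gu] — σ1 onset /g/, coda /∅/ ok → well-formed
[pis.so] — violates constraint (a): adjacent identical consonants /ss/ → ill-formed
Well-formed: [ved], [sos], [vos], [gu] → 4.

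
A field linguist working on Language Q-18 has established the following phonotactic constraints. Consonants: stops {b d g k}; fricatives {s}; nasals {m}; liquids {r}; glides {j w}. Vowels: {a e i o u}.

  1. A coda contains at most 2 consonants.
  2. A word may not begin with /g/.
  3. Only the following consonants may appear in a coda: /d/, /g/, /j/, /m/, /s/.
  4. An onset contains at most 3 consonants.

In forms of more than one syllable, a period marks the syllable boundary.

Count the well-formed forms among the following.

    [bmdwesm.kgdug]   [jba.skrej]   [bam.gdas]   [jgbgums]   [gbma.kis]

2

[bmdwesm.kgdug] — violates constraint 4: syllable 1 onset /bmdw/ has 4 consonants (> 3) → ill-formed
[jba.skrej] — σ1 onset /jb/ (2C), coda /∅/ ok; σ2 onset /skr/ (3C), coda /j/ ok → well-formed
[bam.gdas] — σ1 onset /b/, coda /m/ ok; σ2 onset /gd/ (2C), coda /s/ ok → well-formed
[jgbgums] — violates constraint 4: syllable 1 onset /jgbg/ has 4 consonants (> 3) → ill-formed
[gbma.kis] — violates constraint 2: word begins with /g/ → ill-formed
Well-formed: [jba.skrej], [bam.gdas] → 2.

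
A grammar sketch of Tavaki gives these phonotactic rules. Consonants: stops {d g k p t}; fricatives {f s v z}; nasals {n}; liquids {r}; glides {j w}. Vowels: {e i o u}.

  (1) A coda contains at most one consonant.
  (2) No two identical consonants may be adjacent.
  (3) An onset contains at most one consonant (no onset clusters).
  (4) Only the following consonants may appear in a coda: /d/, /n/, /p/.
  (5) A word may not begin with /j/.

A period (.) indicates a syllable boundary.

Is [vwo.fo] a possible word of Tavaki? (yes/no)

[vwo.fo] — violates constraint 3: syllable 1 onset /vw/ has 2 consonants (> 1) → phonotactically illegal

no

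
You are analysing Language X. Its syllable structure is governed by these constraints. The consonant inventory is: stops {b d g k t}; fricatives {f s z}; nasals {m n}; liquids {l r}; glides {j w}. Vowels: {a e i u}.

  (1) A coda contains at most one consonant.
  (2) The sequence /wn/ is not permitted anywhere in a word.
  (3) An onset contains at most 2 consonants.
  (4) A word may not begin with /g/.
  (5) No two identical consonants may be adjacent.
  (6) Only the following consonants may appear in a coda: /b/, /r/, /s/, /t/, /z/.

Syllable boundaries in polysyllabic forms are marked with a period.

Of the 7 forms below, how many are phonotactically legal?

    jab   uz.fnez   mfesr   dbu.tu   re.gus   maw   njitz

jab — σ1 onset /j/, coda /b/ ok → phonotactically legal
uz.fnez — σ1 onset /∅/, coda /z/ ok; σ2 onset /fn/ (2C), coda /z/ ok → phonotactically legal
mfesr — violates constraint 1: syllable 1 coda /sr/ has 2 consonants (> 1) → phonotactically illegal
dbu.tu — σ1 onset /db/ (2C), coda /∅/ ok; σ2 onset /t/, coda /∅/ ok → phonotactically legal
re.gus — σ1 onset /r/, coda /∅/ ok; σ2 onset /g/, coda /s/ ok → phonotactically legal
maw — violates constraint 6: syllable 1 coda contains /w/, which is not a licensed coda consonant → phonotactically illegal
njitz — violates constraint 1: syllable 1 coda /tz/ has 2 consonants (> 1) → phonotactically illegal
Phonotactically legal: jab, uz.fnez, dbu.tu, re.gus → 4.

4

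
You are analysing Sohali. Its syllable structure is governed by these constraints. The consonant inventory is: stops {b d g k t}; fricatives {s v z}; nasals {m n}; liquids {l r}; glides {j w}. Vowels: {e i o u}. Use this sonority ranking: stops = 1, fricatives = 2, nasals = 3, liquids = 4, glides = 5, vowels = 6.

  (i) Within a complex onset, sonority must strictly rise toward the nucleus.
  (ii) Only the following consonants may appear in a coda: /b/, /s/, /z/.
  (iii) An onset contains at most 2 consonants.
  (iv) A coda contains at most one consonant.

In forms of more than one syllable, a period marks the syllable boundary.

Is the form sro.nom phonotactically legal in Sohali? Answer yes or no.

no

sro.nom — violates constraint (ii): syllable 2 coda contains /m/, which is not a licensed coda consonant → phonotactically illegal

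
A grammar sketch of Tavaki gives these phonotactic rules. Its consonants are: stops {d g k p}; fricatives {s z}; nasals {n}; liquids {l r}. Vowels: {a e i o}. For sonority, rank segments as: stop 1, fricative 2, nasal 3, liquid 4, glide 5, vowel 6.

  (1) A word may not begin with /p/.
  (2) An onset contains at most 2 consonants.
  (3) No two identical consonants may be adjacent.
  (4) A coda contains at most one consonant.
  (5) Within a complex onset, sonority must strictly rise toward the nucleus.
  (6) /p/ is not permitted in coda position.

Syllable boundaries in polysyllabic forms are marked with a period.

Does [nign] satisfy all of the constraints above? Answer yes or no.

[nign] — violates constraint 4: syllable 1 coda /gn/ has 2 consonants (> 1) → not permitted

no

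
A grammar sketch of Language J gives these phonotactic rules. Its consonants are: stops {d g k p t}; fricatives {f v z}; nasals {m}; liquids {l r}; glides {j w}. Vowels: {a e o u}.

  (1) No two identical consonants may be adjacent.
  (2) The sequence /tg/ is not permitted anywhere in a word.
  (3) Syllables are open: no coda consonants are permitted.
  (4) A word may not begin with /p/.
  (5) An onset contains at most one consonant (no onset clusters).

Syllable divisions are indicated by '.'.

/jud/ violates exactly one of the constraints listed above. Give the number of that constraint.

/jud/: syllable 1 coda /d/ has 1 consonant (> 0).
This is a violation of constraint 3: "Syllables are open: no coda consonants are permitted."
The remaining constraints (1, 2, 4, 5) are satisfied.

3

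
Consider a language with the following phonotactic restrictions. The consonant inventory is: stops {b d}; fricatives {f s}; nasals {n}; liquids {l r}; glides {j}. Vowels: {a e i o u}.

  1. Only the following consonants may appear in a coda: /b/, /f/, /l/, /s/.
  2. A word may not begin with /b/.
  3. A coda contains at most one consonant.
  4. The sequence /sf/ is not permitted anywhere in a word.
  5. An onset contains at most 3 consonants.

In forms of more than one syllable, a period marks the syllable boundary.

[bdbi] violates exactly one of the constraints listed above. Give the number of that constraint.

2

[bdbi]: word begins with /b/.
This is a violation of constraint 2: "A word may not begin with /b/."
The remaining constraints (1, 3, 4, 5) are satisfied.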